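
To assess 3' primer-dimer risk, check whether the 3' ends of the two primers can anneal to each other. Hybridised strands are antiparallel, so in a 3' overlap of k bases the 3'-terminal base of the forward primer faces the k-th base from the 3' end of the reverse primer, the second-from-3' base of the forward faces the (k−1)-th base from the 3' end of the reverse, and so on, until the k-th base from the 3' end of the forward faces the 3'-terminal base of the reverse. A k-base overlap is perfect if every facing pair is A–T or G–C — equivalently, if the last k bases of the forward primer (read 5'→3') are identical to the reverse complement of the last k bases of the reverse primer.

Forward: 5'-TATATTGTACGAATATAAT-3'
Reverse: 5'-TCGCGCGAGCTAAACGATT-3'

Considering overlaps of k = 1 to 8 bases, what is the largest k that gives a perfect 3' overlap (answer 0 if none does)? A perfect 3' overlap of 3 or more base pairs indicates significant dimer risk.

Longest perfect overlap: 3 complementary base pairs; significant dimer risk (threshold 3).

Last 8 bases (5'→3') — forward …AATATAAT, reverse …AAACGATT.
Reverse complement of the reverse primer's last 8 bases: AATCGTTT; its first k bases are the reverse complement of the reverse primer's last k bases, so a perfect k-base overlap needs the forward primer's last k bases to equal them.
Comparing (forward last k vs required): k=1: T vs A ✗; k=2: AT vs AA ✗; k=3: AAT vs AAT ✓; k=4: TAAT vs AATC ✗; k=5: ATAAT vs AATCG ✗; k=6: TATAAT vs AATCGT ✗; k=7: ATATAAT vs AATCGTT ✗; k=8: AATATAAT vs AATCGTTT ✗.
Only k = 3 is perfect, so the longest perfect 3' overlap is 3.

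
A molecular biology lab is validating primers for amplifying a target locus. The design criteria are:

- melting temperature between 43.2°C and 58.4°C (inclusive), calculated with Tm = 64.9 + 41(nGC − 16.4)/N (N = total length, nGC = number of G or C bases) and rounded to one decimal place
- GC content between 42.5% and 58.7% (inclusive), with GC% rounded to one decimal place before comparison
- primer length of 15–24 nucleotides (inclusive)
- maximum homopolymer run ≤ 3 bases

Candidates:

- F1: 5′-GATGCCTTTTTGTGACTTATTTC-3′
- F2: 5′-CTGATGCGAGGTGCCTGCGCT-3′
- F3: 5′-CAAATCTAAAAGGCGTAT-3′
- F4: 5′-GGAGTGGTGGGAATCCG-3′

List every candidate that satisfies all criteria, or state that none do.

None of the candidates satisfy all criteria.

F1 (23 nt, A=3 T=12 G=4 C=4): Tm = 64.9 + 41·(8 − 16.4)/23 = 49.9°C ✓; GC 8/23 = 34.8%, outside 42.5–58.7% ✗; length 23 ✓; longest run = 5, exceeds 3 ✗ — fails.
F2 (21 nt, A=2 T=5 G=8 C=6): Tm = 64.9 + 41·(14 − 16.4)/21 = 60.2°C, outside 43.2–58.4°C ✗; GC 14/21 = 66.7%, outside 42.5–58.7% ✗; length 21 ✓; longest run = 2 ✓ — fails.
F3 (18 nt, A=8 T=4 G=3 C=3): Tm = 64.9 + 41·(6 − 16.4)/18 = 41.2°C, outside 43.2–58.4°C ✗; GC 6/18 = 33.3%, outside 42.5–58.7% ✗; length 18 ✓; longest run = 4, exceeds 3 ✗ — fails.
F4 (17 nt, A=3 T=3 G=9 C=2): Tm = 64.9 + 41·(11 − 16.4)/17 = 51.9°C ✓; GC 11/17 = 64.7%, outside 42.5–58.7% ✗; length 17 ✓; longest run = 3 ✓ — fails.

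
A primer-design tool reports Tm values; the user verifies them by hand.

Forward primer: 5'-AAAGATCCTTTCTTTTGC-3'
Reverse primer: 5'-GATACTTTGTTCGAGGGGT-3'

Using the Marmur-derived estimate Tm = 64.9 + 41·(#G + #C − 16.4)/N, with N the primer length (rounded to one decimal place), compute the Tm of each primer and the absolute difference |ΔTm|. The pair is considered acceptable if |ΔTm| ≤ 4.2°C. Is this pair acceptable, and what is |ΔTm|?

Forward: G+C = 6, N = 18 → Tm = 64.9 + 41·(6 − 16.4)/18 = 41.2°C.
Reverse: G+C = 9, N = 19 → Tm = 64.9 + 41·(9 − 16.4)/19 = 48.9°C.
|ΔTm| = |41.2 − 48.9| = 7.7°C, > 4.2°C.

|ΔTm| = 7.7°C; the pair is not acceptable.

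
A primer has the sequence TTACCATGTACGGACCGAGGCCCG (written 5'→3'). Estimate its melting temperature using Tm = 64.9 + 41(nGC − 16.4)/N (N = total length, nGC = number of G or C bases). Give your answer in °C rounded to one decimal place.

62.5°C

Base counts: A=5, T=4, G=7, C=8; G+C = 15, N = 24.
Tm = 64.9 + 41·(15 − 16.4)/24 = 64.9 + -57.40/24 = 62.5°C.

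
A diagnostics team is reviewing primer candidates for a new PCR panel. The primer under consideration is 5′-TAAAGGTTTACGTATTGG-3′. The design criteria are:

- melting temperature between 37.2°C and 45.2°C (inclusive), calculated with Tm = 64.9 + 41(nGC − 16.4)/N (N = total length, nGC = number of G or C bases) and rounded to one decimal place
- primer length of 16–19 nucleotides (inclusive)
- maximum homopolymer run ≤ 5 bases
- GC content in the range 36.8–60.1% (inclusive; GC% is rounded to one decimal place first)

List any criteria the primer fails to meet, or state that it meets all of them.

Fails: GC content.

Base counts: A=5, T=7, G=5, C=1 (length 18).
Tm: Tm = 64.9 + 41·(6 − 16.4)/18 = 41.2°C ✓
length: length 18 ✓
homopolymer run: longest run = 3 ✓
GC content: GC 6/18 = 33.3%, outside 36.8–60.1% ✗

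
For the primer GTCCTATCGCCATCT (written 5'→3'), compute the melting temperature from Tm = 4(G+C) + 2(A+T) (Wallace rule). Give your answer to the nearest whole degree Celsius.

Base counts: A=2, T=5, G=2, C=6 (length 15).
Tm = 2·(2+5) + 4·(2+6) = 2·7 + 4·8 = 14 + 32 = 46°C.

46°C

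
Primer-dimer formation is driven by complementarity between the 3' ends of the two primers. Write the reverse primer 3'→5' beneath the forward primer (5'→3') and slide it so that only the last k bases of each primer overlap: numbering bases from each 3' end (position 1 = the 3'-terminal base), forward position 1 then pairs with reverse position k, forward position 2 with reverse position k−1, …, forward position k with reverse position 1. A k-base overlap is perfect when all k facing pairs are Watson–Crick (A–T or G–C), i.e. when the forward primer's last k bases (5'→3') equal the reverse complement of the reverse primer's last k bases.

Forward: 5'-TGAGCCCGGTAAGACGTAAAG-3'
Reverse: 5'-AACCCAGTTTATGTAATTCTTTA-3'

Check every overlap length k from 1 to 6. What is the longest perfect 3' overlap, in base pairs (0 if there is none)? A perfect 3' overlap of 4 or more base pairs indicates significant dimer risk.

Last 6 bases (5'→3') — forward …GTAAAG, reverse …TCTTTA.
Reverse complement of the reverse primer's last 6 bases: TAAAGA; its first k bases are the reverse complement of the reverse primer's last k bases, so a perfect k-base overlap needs the forward primer's last k bases to equal them.
Comparing (forward last k vs required): k=1: G vs T ✗; k=2: AG vs TA ✗; k=3: AAG vs TAA ✗; k=4: AAAG vs TAAA ✗; k=5: TAAAG vs TAAAG ✓; k=6: GTAAAG vs TAAAGA ✗.
Only k = 5 is perfect, so the longest perfect 3' overlap is 5.

Longest perfect overlap: 5 complementary base pairs; significant dimer risk (threshold 4).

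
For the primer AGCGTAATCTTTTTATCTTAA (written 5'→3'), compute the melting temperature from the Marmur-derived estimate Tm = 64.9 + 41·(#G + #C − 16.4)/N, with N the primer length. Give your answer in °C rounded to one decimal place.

42.6°C

Base counts: A=6, T=10, G=2, C=3; G+C = 5, N = 21.
Tm = 64.9 + 41·(5 − 16.4)/21 = 64.9 + -467.40/21 = 42.6°C.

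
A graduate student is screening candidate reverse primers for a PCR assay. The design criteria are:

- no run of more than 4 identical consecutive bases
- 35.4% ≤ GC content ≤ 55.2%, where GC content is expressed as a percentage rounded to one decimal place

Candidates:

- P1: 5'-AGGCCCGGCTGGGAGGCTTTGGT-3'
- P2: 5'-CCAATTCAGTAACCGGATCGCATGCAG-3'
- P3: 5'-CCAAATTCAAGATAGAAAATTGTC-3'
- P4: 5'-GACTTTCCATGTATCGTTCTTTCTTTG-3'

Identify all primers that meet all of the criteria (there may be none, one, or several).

P1 (23 nt, A=2 T=5 G=11 C=5): longest run = 3 ✓; GC 16/23 = 69.6%, outside 35.4–55.2% ✗ — fails.
P2 (27 nt, A=8 T=5 G=6 C=8): longest run = 2 ✓; GC 14/27 = 51.9% ✓ — passes.
P3 (24 nt, A=11 T=6 G=3 C=4): longest run = 4 ✓; GC 7/24 = 29.2%, outside 35.4–55.2% ✗ — fails.
P4 (27 nt, A=3 T=14 G=4 C=6): longest run = 3 ✓; GC 10/27 = 37.0% ✓ — passes.

P2 and P4.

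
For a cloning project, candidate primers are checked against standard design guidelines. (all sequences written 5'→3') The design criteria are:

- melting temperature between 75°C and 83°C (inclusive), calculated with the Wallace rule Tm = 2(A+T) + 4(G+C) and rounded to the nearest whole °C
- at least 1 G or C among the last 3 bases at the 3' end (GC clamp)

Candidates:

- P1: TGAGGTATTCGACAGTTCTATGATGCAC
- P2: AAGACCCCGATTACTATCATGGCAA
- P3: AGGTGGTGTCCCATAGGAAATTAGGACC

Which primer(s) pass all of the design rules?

P1 (28 nt, A=7 T=9 G=7 C=5): Tm = 2·16 + 4·12 = 80°C ✓; 3' end CAC has 2 G/C ✓ — passes.
P2 (25 nt, A=9 T=5 G=4 C=7): Tm = 2·14 + 4·11 = 72°C, outside 75–83°C ✗; 3' end CAA has 1 G/C ✓ — fails.
P3 (28 nt, A=8 T=6 G=9 C=5): Tm = 2·14 + 4·14 = 84°C, outside 75–83°C ✗; 3' end ACC has 2 G/C ✓ — fails.

P1 only.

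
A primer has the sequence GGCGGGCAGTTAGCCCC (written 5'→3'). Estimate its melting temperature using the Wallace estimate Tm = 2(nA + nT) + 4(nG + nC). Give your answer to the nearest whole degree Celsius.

60°C

Base counts: A=2, T=2, G=7, C=6 (length 17).
Tm = 2·(2+2) + 4·(7+6) = 2·4 + 4·13 = 8 + 52 = 60°C.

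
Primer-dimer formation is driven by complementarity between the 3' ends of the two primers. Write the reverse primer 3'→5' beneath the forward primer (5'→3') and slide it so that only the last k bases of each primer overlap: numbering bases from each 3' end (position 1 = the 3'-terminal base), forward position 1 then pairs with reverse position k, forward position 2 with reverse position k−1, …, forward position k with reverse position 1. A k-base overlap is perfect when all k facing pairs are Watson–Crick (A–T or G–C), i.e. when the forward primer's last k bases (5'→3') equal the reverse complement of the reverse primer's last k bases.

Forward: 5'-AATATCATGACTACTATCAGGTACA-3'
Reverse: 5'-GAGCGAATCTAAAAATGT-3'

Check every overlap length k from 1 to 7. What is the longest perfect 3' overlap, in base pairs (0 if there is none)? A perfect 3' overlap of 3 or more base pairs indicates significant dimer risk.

Longest perfect overlap: 3 complementary base pairs; significant dimer risk (threshold 3).

Last 7 bases (5'→3') — forward …AGGTACA, reverse …AAAATGT.
Reverse complement of the reverse primer's last 7 bases: ACATTTT; its first k bases are the reverse complement of the reverse primer's last k bases, so a perfect k-base overlap needs the forward primer's last k bases to equal them.
Comparing (forward last k vs required): k=1: A vs A ✓; k=2: CA vs AC ✗; k=3: ACA vs ACA ✓; k=4: TACA vs ACAT ✗; k=5: GTACA vs ACATT ✗; k=6: GGTACA vs ACATTT ✗; k=7: AGGTACA vs ACATTTT ✗.
Perfect overlaps at k = 1, 3; the largest is 3.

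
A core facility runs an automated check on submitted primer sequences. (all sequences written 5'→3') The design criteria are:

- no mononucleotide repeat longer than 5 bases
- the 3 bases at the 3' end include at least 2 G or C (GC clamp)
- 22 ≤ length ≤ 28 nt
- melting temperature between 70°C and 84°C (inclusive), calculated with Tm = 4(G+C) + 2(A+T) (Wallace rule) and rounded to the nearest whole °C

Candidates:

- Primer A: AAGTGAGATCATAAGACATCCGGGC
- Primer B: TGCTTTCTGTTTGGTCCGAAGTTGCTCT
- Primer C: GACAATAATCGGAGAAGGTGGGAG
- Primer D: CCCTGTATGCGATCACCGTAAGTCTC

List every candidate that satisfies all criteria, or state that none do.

Primer A, Primer C and Primer D.

Primer A (25 nt, A=9 T=4 G=7 C=5): longest run = 3 ✓; 3' end GGC has 3 G/C ✓; length 25 ✓; Tm = 2·13 + 4·12 = 74°C ✓ — passes.
Primer B (28 nt, A=2 T=13 G=7 C=6): longest run = 3 ✓; 3' end TCT has 1 G/C, need ≥2 ✗; length 28 ✓; Tm = 2·15 + 4·13 = 82°C ✓ — fails.
Primer C (24 nt, A=9 T=3 G=10 C=2): longest run = 3 ✓; 3' end GAG has 2 G/C ✓; length 24 ✓; Tm = 2·12 + 4·12 = 72°C ✓ — passes.
Primer D (26 nt, A=5 T=7 G=5 C=9): longest run = 3 ✓; 3' end CTC has 2 G/C ✓; length 26 ✓; Tm = 2·12 + 4·14 = 80°C ✓ — passes.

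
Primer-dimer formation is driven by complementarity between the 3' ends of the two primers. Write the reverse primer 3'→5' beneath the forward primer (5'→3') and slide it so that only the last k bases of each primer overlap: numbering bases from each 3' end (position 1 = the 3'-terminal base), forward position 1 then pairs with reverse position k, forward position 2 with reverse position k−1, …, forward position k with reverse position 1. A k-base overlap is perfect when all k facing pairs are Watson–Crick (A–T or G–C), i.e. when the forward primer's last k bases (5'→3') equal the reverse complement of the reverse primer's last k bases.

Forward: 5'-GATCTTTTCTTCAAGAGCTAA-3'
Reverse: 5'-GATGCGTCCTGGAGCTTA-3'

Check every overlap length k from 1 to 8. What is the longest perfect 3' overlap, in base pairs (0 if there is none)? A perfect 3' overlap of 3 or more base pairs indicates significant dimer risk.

Longest perfect overlap: 3 complementary base pairs; significant dimer risk (threshold 3).

Last 8 bases (5'→3') — forward …AGAGCTAA, reverse …GGAGCTTA.
Reverse complement of the reverse primer's last 8 bases: TAAGCTCC; its first k bases are the reverse complement of the reverse primer's last k bases, so a perfect k-base overlap needs the forward primer's last k bases to equal them.
Comparing (forward last k vs required): k=1: A vs T ✗; k=2: AA vs TA ✗; k=3: TAA vs TAA ✓; k=4: CTAA vs TAAG ✗; k=5: GCTAA vs TAAGC ✗; k=6: AGCTAA vs TAAGCT ✗; k=7: GAGCTAA vs TAAGCTC ✗; k=8: AGAGCTAA vs TAAGCTCC ✗.
Only k = 3 is perfect, so the longest perfect 3' overlap is 3.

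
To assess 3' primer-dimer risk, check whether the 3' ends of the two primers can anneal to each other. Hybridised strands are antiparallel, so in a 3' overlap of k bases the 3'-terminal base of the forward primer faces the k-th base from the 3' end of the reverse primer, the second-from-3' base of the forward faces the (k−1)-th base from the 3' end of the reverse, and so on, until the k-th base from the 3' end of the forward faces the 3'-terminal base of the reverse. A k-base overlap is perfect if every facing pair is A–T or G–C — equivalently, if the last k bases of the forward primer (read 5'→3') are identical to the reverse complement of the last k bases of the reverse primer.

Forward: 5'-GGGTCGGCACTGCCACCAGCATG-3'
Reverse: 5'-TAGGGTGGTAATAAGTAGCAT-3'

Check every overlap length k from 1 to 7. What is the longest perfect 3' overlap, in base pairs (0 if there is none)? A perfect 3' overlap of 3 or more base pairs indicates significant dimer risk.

Longest perfect overlap: 3 complementary base pairs; significant dimer risk (threshold 3).

Last 7 bases (5'→3') — forward …CAGCATG, reverse …GTAGCAT.
Reverse complement of the reverse primer's last 7 bases: ATGCTAC; its first k bases are the reverse complement of the reverse primer's last k bases, so a perfect k-base overlap needs the forward primer's last k bases to equal them.
Comparing (forward last k vs required): k=1: G vs A ✗; k=2: TG vs AT ✗; k=3: ATG vs ATG ✓; k=4: CATG vs ATGC ✗; k=5: GCATG vs ATGCT ✗; k=6: AGCATG vs ATGCTA ✗; k=7: CAGCATG vs ATGCTAC ✗.
Only k = 3 is perfect, so the longest perfect 3' overlap is 3.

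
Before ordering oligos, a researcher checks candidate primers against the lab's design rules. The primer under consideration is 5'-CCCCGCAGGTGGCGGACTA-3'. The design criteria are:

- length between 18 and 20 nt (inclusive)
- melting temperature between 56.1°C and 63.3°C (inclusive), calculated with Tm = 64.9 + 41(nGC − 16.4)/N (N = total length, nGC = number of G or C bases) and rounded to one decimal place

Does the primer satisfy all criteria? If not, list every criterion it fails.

Meets all criteria.

Base counts: A=3, T=2, G=7, C=7 (length 19).
length: length 19 ✓
Tm: Tm = 64.9 + 41·(14 − 16.4)/19 = 59.7°C ✓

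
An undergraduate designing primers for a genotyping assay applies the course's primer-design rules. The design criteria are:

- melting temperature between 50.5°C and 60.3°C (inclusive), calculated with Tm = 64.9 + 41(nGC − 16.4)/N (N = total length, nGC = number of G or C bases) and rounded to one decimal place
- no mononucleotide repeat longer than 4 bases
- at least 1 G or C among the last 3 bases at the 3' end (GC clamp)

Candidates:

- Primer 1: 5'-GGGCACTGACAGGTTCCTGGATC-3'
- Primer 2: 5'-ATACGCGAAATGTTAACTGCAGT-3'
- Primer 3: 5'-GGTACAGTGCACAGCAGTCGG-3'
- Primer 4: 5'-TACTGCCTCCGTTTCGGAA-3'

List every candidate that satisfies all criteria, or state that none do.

Primer 1 (23 nt, A=4 T=5 G=8 C=6): Tm = 64.9 + 41·(14 − 16.4)/23 = 60.6°C, outside 50.5–60.3°C ✗; longest run = 3 ✓; 3' end ATC has 1 G/C ✓ — fails.
Primer 2 (23 nt, A=8 T=6 G=5 C=4): Tm = 64.9 + 41·(9 − 16.4)/23 = 51.7°C ✓; longest run = 3 ✓; 3' end AGT has 1 G/C ✓ — passes.
Primer 3 (21 nt, A=5 T=3 G=8 C=5): Tm = 64.9 + 41·(13 − 16.4)/21 = 58.3°C ✓; longest run = 2 ✓; 3' end CGG has 3 G/C ✓ — passes.
Primer 4 (19 nt, A=3 T=6 G=4 C=6): Tm = 64.9 + 41·(10 − 16.4)/19 = 51.1°C ✓; longest run = 3 ✓; 3' end GAA has 1 G/C ✓ — passes.

Primer 2, Primer 3 and Primer 4.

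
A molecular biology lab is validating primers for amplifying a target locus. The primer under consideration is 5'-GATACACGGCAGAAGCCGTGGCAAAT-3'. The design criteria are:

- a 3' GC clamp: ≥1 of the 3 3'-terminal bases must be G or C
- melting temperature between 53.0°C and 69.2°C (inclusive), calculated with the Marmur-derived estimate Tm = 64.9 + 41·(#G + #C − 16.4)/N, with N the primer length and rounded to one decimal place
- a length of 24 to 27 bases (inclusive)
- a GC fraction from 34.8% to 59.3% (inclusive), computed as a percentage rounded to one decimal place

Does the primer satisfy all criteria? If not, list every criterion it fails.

Base counts: A=9, T=3, G=8, C=6 (length 26).
GC clamp: 3' end AAT has 0 G/C, need ≥1 ✗
Tm: Tm = 64.9 + 41·(14 − 16.4)/26 = 61.1°C ✓
length: length 26 ✓
GC content: GC 14/26 = 53.8% ✓

Fails: GC clamp.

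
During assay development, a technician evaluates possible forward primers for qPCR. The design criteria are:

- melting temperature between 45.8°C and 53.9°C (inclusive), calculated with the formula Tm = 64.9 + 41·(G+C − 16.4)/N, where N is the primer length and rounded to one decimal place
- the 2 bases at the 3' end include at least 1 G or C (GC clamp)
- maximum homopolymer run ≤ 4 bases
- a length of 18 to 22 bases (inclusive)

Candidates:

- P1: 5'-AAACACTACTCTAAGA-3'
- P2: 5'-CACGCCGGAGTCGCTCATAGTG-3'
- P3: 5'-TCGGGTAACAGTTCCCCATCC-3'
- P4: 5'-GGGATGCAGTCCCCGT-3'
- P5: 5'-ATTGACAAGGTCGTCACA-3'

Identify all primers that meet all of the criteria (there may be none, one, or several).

P1 (16 nt, A=8 T=3 G=1 C=4): Tm = 64.9 + 41·(5 − 16.4)/16 = 35.7°C, outside 45.8–53.9°C ✗; 3' end GA has 1 G/C ✓; longest run = 3 ✓; length 16, outside 18–22 ✗ — fails.
P2 (22 nt, A=4 T=4 G=7 C=7): Tm = 64.9 + 41·(14 − 16.4)/22 = 60.4°C, outside 45.8–53.9°C ✗; 3' end TG has 1 G/C ✓; longest run = 2 ✓; length 22 ✓ — fails.
P3 (21 nt, A=4 T=5 G=4 C=8): Tm = 64.9 + 41·(12 − 16.4)/21 = 56.3°C, outside 45.8–53.9°C ✗; 3' end CC has 2 G/C ✓; longest run = 4 ✓; length 21 ✓ — fails.
P4 (16 nt, A=2 T=3 G=6 C=5): Tm = 64.9 + 41·(11 − 16.4)/16 = 51.1°C ✓; 3' end GT has 1 G/C ✓; longest run = 4 ✓; length 16, outside 18–22 ✗ — fails.
P5 (18 nt, A=6 T=4 G=4 C=4): Tm = 64.9 + 41·(8 − 16.4)/18 = 45.8°C ✓; 3' end CA has 1 G/C ✓; longest run = 2 ✓; length 18 ✓ — passes.

P5 only.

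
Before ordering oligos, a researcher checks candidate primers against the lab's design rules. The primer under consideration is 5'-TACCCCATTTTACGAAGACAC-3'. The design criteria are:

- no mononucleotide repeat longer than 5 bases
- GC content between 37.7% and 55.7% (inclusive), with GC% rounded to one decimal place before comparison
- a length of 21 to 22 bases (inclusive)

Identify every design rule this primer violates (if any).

Meets all criteria.

Base counts: A=7, T=5, G=2, C=7 (length 21).
homopolymer run: longest run = 4 ✓
GC content: GC 9/21 = 42.9% ✓
length: length 21 ✓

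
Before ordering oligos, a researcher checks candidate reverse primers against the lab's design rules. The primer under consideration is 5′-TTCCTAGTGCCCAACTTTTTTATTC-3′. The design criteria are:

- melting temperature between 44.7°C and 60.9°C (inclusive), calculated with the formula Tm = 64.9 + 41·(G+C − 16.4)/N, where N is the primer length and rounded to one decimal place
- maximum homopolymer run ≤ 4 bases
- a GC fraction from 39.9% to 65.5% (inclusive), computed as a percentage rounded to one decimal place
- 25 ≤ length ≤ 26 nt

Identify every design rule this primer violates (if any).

Base counts: A=4, T=12, G=2, C=7 (length 25).
Tm: Tm = 64.9 + 41·(9 − 16.4)/25 = 52.8°C ✓
homopolymer run: longest run = 6, exceeds 4 ✗
GC content: GC 9/25 = 36.0%, outside 39.9–65.5% ✗
length: length 25 ✓

Fails: homopolymer run, GC content.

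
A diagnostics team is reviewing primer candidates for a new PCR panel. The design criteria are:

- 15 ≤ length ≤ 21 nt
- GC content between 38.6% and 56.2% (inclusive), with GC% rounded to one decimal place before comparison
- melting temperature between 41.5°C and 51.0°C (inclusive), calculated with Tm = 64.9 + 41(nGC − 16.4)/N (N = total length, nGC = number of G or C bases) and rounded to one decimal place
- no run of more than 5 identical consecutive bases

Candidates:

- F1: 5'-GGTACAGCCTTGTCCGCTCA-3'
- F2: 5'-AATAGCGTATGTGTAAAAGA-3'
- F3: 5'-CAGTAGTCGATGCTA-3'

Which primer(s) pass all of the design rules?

None of the candidates satisfy all criteria.

F1 (20 nt, A=3 T=5 G=5 C=7): length 20 ✓; GC 12/20 = 60.0%, outside 38.6–56.2% ✗; Tm = 64.9 + 41·(12 − 16.4)/20 = 55.9°C, outside 41.5–51.0°C ✗; longest run = 2 ✓ — fails.
F2 (20 nt, A=9 T=5 G=5 C=1): length 20 ✓; GC 6/20 = 30.0%, outside 38.6–56.2% ✗; Tm = 64.9 + 41·(6 − 16.4)/20 = 43.6°C ✓; longest run = 4 ✓ — fails.
F3 (15 nt, A=4 T=4 G=4 C=3): length 15 ✓; GC 7/15 = 46.7% ✓; Tm = 64.9 + 41·(7 − 16.4)/15 = 39.2°C, outside 41.5–51.0°C ✗; longest run = 1 ✓ — fails.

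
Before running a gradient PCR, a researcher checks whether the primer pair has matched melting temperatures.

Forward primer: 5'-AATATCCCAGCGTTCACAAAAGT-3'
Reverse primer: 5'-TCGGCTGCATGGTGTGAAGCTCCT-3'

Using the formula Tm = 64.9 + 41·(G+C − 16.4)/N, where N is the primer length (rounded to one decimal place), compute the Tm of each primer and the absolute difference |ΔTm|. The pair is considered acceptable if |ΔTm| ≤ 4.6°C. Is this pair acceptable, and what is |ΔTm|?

Forward: G+C = 9, N = 23 → Tm = 64.9 + 41·(9 − 16.4)/23 = 51.7°C.
Reverse: G+C = 14, N = 24 → Tm = 64.9 + 41·(14 − 16.4)/24 = 60.8°C.
|ΔTm| = |51.7 − 60.8| = 9.1°C, > 4.6°C.

|ΔTm| = 9.1°C; the pair is not acceptable.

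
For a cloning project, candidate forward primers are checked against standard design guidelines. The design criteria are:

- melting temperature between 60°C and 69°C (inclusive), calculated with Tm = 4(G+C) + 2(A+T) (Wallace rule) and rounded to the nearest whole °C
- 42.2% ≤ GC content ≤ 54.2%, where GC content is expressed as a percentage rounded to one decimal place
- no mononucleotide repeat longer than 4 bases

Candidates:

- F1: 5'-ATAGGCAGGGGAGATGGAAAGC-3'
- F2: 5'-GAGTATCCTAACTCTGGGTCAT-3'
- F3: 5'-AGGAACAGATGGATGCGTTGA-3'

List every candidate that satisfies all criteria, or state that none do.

F2 and F3.

F1 (22 nt, A=8 T=2 G=10 C=2): Tm = 2·10 + 4·12 = 68°C ✓; GC 12/22 = 54.5%, outside 42.2–54.2% ✗; longest run = 4 ✓ — fails.
F2 (22 nt, A=5 T=7 G=5 C=5): Tm = 2·12 + 4·10 = 64°C ✓; GC 10/22 = 45.5% ✓; longest run = 3 ✓ — passes.
F3 (21 nt, A=7 T=4 G=8 C=2): Tm = 2·11 + 4·10 = 62°C ✓; GC 10/21 = 47.6% ✓; longest run = 2 ✓ — passes.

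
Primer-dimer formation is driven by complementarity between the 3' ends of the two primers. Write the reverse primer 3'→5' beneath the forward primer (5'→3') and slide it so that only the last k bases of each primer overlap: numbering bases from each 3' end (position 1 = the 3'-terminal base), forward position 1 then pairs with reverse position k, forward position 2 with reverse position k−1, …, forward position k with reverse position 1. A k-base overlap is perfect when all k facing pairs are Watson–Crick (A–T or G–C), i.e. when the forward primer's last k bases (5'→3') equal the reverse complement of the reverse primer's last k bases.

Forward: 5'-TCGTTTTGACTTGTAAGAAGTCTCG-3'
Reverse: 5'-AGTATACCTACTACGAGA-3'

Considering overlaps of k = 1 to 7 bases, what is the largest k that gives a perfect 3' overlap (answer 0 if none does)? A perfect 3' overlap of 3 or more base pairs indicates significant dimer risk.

Longest perfect overlap: 5 complementary base pairs; significant dimer risk (threshold 3).

Last 7 bases (5'→3') — forward …AGTCTCG, reverse …TACGAGA.
Reverse complement of the reverse primer's last 7 bases: TCTCGTA; its first k bases are the reverse complement of the reverse primer's last k bases, so a perfect k-base overlap needs the forward primer's last k bases to equal them.
Comparing (forward last k vs required): k=1: G vs T ✗; k=2: CG vs TC ✗; k=3: TCG vs TCT ✗; k=4: CTCG vs TCTC ✗; k=5: TCTCG vs TCTCG ✓; k=6: GTCTCG vs TCTCGT ✗; k=7: AGTCTCG vs TCTCGTA ✗.
Only k = 5 is perfect, so the longest perfect 3' overlap is 5.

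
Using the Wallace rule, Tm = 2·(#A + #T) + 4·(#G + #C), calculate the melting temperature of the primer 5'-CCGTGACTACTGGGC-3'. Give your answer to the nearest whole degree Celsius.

50°C

Base counts: A=2, T=3, G=5, C=5 (length 15).
Tm = 2·(2+3) + 4·(5+5) = 2·5 + 4·10 = 10 + 40 = 50°C.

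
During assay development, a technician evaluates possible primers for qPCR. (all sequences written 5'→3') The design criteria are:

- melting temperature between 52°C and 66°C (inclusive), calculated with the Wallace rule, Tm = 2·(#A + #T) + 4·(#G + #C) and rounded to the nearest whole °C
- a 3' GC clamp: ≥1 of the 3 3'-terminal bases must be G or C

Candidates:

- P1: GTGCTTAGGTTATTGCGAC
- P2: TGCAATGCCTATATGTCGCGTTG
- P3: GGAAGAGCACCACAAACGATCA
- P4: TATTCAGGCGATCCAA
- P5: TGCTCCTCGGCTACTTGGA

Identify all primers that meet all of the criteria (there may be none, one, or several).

P1 (19 nt, A=3 T=7 G=6 C=3): Tm = 2·10 + 4·9 = 56°C ✓; 3' end GAC has 2 G/C ✓ — passes.
P2 (23 nt, A=4 T=8 G=6 C=5): Tm = 2·12 + 4·11 = 68°C, outside 52–66°C ✗; 3' end TTG has 1 G/C ✓ — fails.
P3 (22 nt, A=10 T=1 G=5 C=6): Tm = 2·11 + 4·11 = 66°C ✓; 3' end TCA has 1 G/C ✓ — passes.
P4 (16 nt, A=5 T=4 G=3 C=4): Tm = 2·9 + 4·7 = 46°C, outside 52–66°C ✗; 3' end CAA has 1 G/C ✓ — fails.
P5 (19 nt, A=2 T=6 G=5 C=6): Tm = 2·8 + 4·11 = 60°C ✓; 3' end GGA has 2 G/C ✓ — passes.

P1, P3 and P5.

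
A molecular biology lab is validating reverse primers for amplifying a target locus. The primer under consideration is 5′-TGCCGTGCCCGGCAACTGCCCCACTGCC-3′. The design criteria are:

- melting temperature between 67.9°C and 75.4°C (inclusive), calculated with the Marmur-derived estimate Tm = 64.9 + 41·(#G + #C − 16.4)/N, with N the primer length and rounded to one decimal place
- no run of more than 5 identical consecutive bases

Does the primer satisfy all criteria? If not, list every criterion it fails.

Meets all criteria.

Base counts: A=3, T=4, G=7, C=14 (length 28).
Tm: Tm = 64.9 + 41·(21 − 16.4)/28 = 71.6°C ✓
homopolymer run: longest run = 4 ✓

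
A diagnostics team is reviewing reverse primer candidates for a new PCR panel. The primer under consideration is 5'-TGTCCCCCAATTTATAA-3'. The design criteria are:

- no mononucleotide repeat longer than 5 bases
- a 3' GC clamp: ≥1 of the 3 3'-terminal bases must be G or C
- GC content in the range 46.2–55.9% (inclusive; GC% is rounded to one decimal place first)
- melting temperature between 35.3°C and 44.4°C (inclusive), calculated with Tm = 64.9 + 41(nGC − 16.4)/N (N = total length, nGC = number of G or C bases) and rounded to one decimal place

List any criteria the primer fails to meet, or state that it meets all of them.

Fails: GC clamp, GC content.

Base counts: A=5, T=6, G=1, C=5 (length 17).
homopolymer run: longest run = 5 ✓
GC clamp: 3' end TAA has 0 G/C, need ≥1 ✗
GC content: GC 6/17 = 35.3%, outside 46.2–55.9% ✗
Tm: Tm = 64.9 + 41·(6 − 16.4)/17 = 39.8°C ✓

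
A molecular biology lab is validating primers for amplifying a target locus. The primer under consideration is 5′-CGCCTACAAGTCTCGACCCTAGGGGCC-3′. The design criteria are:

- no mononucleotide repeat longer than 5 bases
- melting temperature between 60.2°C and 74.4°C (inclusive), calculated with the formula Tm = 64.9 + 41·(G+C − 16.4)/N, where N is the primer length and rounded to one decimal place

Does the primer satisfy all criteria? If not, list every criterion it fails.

Base counts: A=5, T=4, G=7, C=11 (length 27).
homopolymer run: longest run = 4 ✓
Tm: Tm = 64.9 + 41·(18 − 16.4)/27 = 67.3°C ✓

Meets all criteria.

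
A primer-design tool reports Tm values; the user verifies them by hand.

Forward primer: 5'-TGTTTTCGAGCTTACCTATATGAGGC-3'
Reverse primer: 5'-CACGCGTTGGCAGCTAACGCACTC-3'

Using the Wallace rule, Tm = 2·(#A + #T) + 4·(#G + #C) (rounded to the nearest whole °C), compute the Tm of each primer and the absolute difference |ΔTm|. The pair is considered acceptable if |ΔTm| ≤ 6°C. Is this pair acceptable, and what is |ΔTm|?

Forward: A=5 T=10 G=6 C=5 → Tm = 2·15 + 4·11 = 74°C.
Reverse: A=5 T=4 G=6 C=9 → Tm = 2·9 + 4·15 = 78°C.
|ΔTm| = |74 − 78| = 4°C, ≤ 6°C.

|ΔTm| = 4°C; the pair is acceptable.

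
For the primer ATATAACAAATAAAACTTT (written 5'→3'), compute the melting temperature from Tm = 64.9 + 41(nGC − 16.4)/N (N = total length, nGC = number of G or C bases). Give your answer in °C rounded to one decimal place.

33.8°C

Base counts: A=11, T=6, G=0, C=2; G+C = 2, N = 19.
Tm = 64.9 + 41·(2 − 16.4)/19 = 64.9 + -590.40/19 = 33.8°C.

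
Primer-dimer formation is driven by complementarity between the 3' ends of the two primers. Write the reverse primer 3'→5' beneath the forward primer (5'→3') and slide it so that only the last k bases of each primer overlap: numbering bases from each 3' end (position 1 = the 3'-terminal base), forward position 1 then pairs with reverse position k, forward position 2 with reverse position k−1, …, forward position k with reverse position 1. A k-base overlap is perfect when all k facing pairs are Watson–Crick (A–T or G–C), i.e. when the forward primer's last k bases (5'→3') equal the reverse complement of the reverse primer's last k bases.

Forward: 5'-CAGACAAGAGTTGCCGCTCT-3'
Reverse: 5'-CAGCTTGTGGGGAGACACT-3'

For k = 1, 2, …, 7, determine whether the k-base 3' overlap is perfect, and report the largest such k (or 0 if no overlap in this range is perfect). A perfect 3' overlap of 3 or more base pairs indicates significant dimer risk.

Longest perfect overlap: 0 complementary base pairs; below the dimer-risk threshold (threshold 3).

Last 7 bases (5'→3') — forward …CCGCTCT, reverse …AGACACT.
Reverse complement of the reverse primer's last 7 bases: AGTGTCT; its first k bases are the reverse complement of the reverse primer's last k bases, so a perfect k-base overlap needs the forward primer's last k bases to equal them.
Comparing (forward last k vs required): k=1: T vs A ✗; k=2: CT vs AG ✗; k=3: TCT vs AGT ✗; k=4: CTCT vs AGTG ✗; k=5: GCTCT vs AGTGT ✗; k=6: CGCTCT vs AGTGTC ✗; k=7: CCGCTCT vs AGTGTCT ✗.
No overlap length from 1 to 7 is perfect, so the longest perfect 3' overlap is 0.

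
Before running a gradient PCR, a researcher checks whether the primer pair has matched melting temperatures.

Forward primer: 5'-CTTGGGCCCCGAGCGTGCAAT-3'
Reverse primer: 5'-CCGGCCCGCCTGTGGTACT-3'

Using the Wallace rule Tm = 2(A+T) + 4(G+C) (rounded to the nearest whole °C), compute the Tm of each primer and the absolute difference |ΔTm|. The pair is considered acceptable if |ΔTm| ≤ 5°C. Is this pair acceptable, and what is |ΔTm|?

Forward: A=3 T=4 G=7 C=7 → Tm = 2·7 + 4·14 = 70°C.
Reverse: A=1 T=4 G=6 C=8 → Tm = 2·5 + 4·14 = 66°C.
|ΔTm| = |70 − 66| = 4°C, ≤ 5°C.

|ΔTm| = 4°C; the pair is acceptable.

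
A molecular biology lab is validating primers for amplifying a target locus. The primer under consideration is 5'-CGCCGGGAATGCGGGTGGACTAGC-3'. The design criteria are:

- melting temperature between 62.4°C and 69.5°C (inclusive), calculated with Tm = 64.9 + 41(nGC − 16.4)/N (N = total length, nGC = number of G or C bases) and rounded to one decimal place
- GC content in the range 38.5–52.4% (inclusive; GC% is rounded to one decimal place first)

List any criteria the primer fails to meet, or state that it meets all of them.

Base counts: A=4, T=3, G=11, C=6 (length 24).
Tm: Tm = 64.9 + 41·(17 − 16.4)/24 = 65.9°C ✓
GC content: GC 17/24 = 70.8%, outside 38.5–52.4% ✗

Fails: GC content.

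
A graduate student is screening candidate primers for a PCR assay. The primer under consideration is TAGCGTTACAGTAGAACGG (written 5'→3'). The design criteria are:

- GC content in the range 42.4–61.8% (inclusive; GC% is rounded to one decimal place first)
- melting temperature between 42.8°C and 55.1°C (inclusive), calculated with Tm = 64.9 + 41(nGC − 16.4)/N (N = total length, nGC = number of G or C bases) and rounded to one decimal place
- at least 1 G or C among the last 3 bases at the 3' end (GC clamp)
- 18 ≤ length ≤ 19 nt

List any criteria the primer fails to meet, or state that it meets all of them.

Base counts: A=6, T=4, G=6, C=3 (length 19).
GC content: GC 9/19 = 47.4% ✓
Tm: Tm = 64.9 + 41·(9 − 16.4)/19 = 48.9°C ✓
GC clamp: 3' end CGG has 3 G/C ✓
length: length 19 ✓

Meets all criteria.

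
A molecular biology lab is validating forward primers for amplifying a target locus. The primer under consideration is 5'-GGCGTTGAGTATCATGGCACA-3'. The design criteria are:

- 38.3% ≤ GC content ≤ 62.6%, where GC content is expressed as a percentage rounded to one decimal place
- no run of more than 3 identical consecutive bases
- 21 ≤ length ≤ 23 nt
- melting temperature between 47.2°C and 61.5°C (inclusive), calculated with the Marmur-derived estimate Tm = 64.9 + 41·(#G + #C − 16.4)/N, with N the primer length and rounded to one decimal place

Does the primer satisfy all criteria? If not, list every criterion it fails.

Base counts: A=5, T=5, G=7, C=4 (length 21).
GC content: GC 11/21 = 52.4% ✓
homopolymer run: longest run = 2 ✓
length: length 21 ✓
Tm: Tm = 64.9 + 41·(11 − 16.4)/21 = 54.4°C ✓

Meets all criteria.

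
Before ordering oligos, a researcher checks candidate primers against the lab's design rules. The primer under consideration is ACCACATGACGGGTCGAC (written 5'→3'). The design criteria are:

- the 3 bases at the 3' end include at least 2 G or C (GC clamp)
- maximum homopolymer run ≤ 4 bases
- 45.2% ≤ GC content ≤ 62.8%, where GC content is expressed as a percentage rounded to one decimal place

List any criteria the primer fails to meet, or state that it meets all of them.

Meets all criteria.

Base counts: A=5, T=2, G=5, C=6 (length 18).
GC clamp: 3' end GAC has 2 G/C ✓
homopolymer run: longest run = 3 ✓
GC content: GC 11/18 = 61.1% ✓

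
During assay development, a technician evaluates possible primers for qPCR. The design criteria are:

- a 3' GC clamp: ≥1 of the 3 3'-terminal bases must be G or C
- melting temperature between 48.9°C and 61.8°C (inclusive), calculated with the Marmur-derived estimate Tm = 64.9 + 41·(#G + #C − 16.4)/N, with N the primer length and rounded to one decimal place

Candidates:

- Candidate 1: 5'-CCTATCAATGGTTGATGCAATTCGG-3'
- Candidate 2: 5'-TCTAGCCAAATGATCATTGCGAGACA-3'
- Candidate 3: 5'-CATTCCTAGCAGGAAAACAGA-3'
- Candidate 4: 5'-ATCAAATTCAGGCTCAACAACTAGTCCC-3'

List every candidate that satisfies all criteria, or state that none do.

Candidate 1, Candidate 2, Candidate 3 and Candidate 4.

Candidate 1 (25 nt, A=6 T=8 G=6 C=5): 3' end CGG has 3 G/C ✓; Tm = 64.9 + 41·(11 − 16.4)/25 = 56.0°C ✓ — passes.
Candidate 2 (26 nt, A=9 T=6 G=5 C=6): 3' end ACA has 1 G/C ✓; Tm = 64.9 + 41·(11 − 16.4)/26 = 56.4°C ✓ — passes.
Candidate 3 (21 nt, A=9 T=3 G=4 C=5): 3' end AGA has 1 G/C ✓; Tm = 64.9 + 41·(9 − 16.4)/21 = 50.5°C ✓ — passes.
Candidate 4 (28 nt, A=10 T=6 G=3 C=9): 3' end CCC has 3 G/C ✓; Tm = 64.9 + 41·(12 − 16.4)/28 = 58.5°C ✓ — passes.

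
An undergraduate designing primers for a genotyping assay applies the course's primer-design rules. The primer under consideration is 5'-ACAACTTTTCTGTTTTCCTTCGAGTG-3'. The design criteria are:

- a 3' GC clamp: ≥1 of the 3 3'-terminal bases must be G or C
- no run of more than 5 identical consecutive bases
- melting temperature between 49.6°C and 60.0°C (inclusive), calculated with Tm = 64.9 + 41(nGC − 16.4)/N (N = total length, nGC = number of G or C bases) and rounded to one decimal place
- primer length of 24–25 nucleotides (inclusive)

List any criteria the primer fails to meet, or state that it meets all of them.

Base counts: A=4, T=12, G=4, C=6 (length 26).
GC clamp: 3' end GTG has 2 G/C ✓
homopolymer run: longest run = 4 ✓
Tm: Tm = 64.9 + 41·(10 − 16.4)/26 = 54.8°C ✓
length: length 26, outside 24–25 ✗

Fails: length.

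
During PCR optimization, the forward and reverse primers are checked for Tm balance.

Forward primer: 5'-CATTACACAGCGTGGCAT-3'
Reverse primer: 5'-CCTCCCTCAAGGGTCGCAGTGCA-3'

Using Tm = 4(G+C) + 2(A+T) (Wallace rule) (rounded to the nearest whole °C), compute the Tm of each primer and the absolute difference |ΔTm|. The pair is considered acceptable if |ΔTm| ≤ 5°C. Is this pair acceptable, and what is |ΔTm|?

|ΔTm| = 22°C; the pair is not acceptable.

Forward: A=5 T=4 G=4 C=5 → Tm = 2·9 + 4·9 = 54°C.
Reverse: A=4 T=4 G=6 C=9 → Tm = 2·8 + 4·15 = 76°C.
|ΔTm| = |54 − 76| = 22°C, > 5°C.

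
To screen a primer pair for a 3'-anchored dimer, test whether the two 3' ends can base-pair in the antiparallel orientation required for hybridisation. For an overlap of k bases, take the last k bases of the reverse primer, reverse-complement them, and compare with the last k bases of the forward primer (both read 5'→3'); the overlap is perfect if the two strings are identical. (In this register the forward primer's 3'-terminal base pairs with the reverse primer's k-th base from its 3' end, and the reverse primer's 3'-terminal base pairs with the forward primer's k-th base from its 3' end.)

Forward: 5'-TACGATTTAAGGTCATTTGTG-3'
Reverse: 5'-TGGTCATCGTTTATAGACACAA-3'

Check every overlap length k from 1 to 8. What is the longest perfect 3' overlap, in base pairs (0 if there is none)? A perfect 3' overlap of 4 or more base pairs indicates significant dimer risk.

Longest perfect overlap: 5 complementary base pairs; significant dimer risk (threshold 4).

Last 8 bases (5'→3') — forward …CATTTGTG, reverse …AGACACAA.
Reverse complement of the reverse primer's last 8 bases: TTGTGTCT; its first k bases are the reverse complement of the reverse primer's last k bases, so a perfect k-base overlap needs the forward primer's last k bases to equal them.
Comparing (forward last k vs required): k=1: G vs T ✗; k=2: TG vs TT ✗; k=3: GTG vs TTG ✗; k=4: TGTG vs TTGT ✗; k=5: TTGTG vs TTGTG ✓; k=6: TTTGTG vs TTGTGT ✗; k=7: ATTTGTG vs TTGTGTC ✗; k=8: CATTTGTG vs TTGTGTCT ✗.
Only k = 5 is perfect, so the longest perfect 3' overlap is 5.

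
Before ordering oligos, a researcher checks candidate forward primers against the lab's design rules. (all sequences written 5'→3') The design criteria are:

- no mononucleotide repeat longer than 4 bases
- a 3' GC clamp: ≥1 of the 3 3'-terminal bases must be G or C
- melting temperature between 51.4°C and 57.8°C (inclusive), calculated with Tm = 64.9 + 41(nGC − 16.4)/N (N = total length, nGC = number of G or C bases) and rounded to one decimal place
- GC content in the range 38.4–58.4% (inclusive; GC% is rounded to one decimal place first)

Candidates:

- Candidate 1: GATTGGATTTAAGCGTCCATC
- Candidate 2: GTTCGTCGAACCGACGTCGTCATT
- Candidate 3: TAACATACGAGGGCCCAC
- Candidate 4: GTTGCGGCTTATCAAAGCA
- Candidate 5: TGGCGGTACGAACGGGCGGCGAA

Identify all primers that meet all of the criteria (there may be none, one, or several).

None of the candidates satisfy all criteria.

Candidate 1 (21 nt, A=5 T=7 G=5 C=4): longest run = 3 ✓; 3' end ATC has 1 G/C ✓; Tm = 64.9 + 41·(9 − 16.4)/21 = 50.5°C, outside 51.4–57.8°C ✗; GC 9/21 = 42.9% ✓ — fails.
Candidate 2 (24 nt, A=4 T=7 G=6 C=7): longest run = 2 ✓; 3' end ATT has 0 G/C, need ≥1 ✗; Tm = 64.9 + 41·(13 − 16.4)/24 = 59.1°C, outside 51.4–57.8°C ✗; GC 13/24 = 54.2% ✓ — fails.
Candidate 3 (18 nt, A=6 T=2 G=4 C=6): longest run = 3 ✓; 3' end CAC has 2 G/C ✓; Tm = 64.9 + 41·(10 − 16.4)/18 = 50.3°C, outside 51.4–57.8°C ✗; GC 10/18 = 55.6% ✓ — fails.
Candidate 4 (19 nt, A=5 T=5 G=5 C=4): longest run = 3 ✓; 3' end GCA has 2 G/C ✓; Tm = 64.9 + 41·(9 − 16.4)/19 = 48.9°C, outside 51.4–57.8°C ✗; GC 9/19 = 47.4% ✓ — fails.
Candidate 5 (23 nt, A=5 T=2 G=11 C=5): longest run = 3 ✓; 3' end GAA has 1 G/C ✓; Tm = 64.9 + 41·(16 − 16.4)/23 = 64.2°C, outside 51.4–57.8°C ✗; GC 16/23 = 69.6%, outside 38.4–58.4% ✗ — fails.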